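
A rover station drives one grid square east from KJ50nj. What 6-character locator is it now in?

Longitude subsquare n = 13; +1 → 14 = o.
The latitude characters are unchanged.

KJ50oj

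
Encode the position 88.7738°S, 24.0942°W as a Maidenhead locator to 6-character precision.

HA71wf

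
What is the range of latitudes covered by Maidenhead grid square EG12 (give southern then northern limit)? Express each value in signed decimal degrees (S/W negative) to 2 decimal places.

-28.00, -27.00

Field E=4, G=6: +4·20° lon, +6·10° lat → SW at lon -100°, lat -30°.
Square 1, 2: +1·2° lon, +2·1° lat → SW at lon -98°, lat -28°.
Cell spans 2° lon × 1° lat.
south -28.00, north -27.00.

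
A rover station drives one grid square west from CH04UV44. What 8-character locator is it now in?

Longitude extended square 4; −1 → 3.
The latitude characters are unchanged.

CH04uv34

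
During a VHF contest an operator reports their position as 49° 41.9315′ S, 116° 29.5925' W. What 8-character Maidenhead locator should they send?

Add 180° to longitude and 90° to latitude: 63.50679, 40.30114.
Field (20°×10°, letters A–R): 63.50679/20 → 3 → D, 40.30114/10 → 4 → E; chars DE.
Square (2°×1°, digits 0–9): 3.50679/2 → 1, 0.30114/1 → 0; chars 10.
Subsquare (5′×2.5′, letters a–x): 1.50679/0.0833333 → 18 → s, 0.30114/0.0416667 → 7 → h; chars sh.
Extended square (30″×15″, digits 0–9): 0.00679/0.00833333 → 0, 0.00947/0.00416667 → 2; chars 02.

DE10sh02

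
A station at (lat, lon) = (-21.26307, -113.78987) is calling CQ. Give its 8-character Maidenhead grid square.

DG38cr56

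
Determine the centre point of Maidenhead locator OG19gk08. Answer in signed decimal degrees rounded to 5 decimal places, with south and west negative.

-20.54792, 102.50417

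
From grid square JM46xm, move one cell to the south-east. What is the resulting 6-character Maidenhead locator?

JM56al

Longitude subsquare x = 23; +1 → 24, wraps to 0 = a, carry into square.
Longitude square 4; +1 → 5.
Latitude subsquare m = 12; −1 → 11 = l.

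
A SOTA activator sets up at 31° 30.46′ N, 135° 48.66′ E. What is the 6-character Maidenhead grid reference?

PM71vm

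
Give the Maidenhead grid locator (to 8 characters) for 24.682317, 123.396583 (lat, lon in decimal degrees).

PL14qq73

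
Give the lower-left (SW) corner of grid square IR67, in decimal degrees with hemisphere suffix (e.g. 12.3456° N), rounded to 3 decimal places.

Field I=8, R=17: +8·20° lon, +17·10° lat → SW at lon -20°, lat 80°.
Square 6, 7: +6·2° lon, +7·1° lat → SW at lon -8°, lat 87°.
latitude 87.000° N, longitude 8.000° W.

87.000° N, 8.000° W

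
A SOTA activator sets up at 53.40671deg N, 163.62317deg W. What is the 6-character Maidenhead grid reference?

AO83ej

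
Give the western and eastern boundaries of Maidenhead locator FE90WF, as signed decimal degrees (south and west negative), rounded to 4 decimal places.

-60.1667, -60.0833

Field F=5, E=4: +5·20° lon, +4·10° lat → SW at lon -80°, lat -50°.
Square 9, 0: +9·2° lon, +0·1° lat → SW at lon -62°, lat -50°.
Subsquare w=22, f=5: +22·0.0833333° lon, +5·0.0416667° lat → SW at lon -60.1667°, lat -49.7917°.
Cell spans 0.0833333° lon × 0.0416667° lat.
west -60.1667, east -60.0833.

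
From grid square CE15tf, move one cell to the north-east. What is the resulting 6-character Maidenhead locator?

CE15ug

Longitude subsquare t = 19; +1 → 20 = u.
Latitude subsquare f = 5; +1 → 6 = g.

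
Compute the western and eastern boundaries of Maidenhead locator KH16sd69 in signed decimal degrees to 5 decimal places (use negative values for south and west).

23.55000, 23.55833

Field K=10, H=7: +10·20° lon, +7·10° lat → SW at lon 20°, lat -20°.
Square 1, 6: +1·2° lon, +6·1° lat → SW at lon 22°, lat -14°.
Subsquare s=18, d=3: +18·0.0833333° lon, +3·0.0416667° lat → SW at lon 23.5°, lat -13.875°.
Extended square 6, 9: +6·0.00833333° lon, +9·0.00416667° lat → SW at lon 23.55°, lat -13.8375°.
Cell spans 0.00833333° lon × 0.00416667° lat.
west 23.55000, east 23.55833.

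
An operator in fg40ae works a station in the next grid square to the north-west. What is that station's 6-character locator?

FG30xf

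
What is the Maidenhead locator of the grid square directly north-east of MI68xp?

MI78aq

Longitude subsquare x = 23; +1 → 24, wraps to 0 = a, carry into square.
Longitude square 6; +1 → 7.
Latitude subsquare p = 15; +1 → 16 = q.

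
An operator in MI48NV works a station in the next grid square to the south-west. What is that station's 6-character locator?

Longitude subsquare n = 13; −1 → 12 = m.
Latitude subsquare v = 21; −1 → 20 = u.

MI48mu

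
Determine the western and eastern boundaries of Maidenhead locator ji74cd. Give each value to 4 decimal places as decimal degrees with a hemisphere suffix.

14.1667° E, 14.2500° E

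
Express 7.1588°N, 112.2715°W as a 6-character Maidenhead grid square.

DJ37ud

Add 180° to longitude and 90° to latitude: 67.7285, 97.1588.
Field: lon ⌊67.7285/20⌋ = 3 → D; lat ⌊97.1588/10⌋ = 9 → J.
Square: lon ⌊7.7285/2⌋ = 3; lat ⌊7.1588/1⌋ = 7.
Subsquare: lon ⌊1.7285/0.0833333⌋ = 20 → u; lat ⌊0.1588/0.0416667⌋ = 3 → d.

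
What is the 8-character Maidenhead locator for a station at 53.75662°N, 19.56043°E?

JO93ss71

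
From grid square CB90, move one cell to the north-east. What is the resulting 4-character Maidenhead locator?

DB01

Longitude square 9; +1 → 10, wraps to 0, carry into field.
Longitude field C = 2; +1 → 3 = D.
Latitude square 0; +1 → 1.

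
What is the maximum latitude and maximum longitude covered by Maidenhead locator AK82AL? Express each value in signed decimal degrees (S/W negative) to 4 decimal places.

12.5000, -163.9167

Field A=0, K=10: +0·20° lon, +10·10° lat → SW at lon -180°, lat 10°.
Square 8, 2: +8·2° lon, +2·1° lat → SW at lon -164°, lat 12°.
Subsquare a=0, l=11: +0·0.0833333° lon, +11·0.0416667° lat → SW at lon -164°, lat 12.4583°.
Cell spans 0.0833333° lon × 0.0416667° lat. NE corner is SW corner plus one full cell.
latitude 12.5000, longitude -163.9167.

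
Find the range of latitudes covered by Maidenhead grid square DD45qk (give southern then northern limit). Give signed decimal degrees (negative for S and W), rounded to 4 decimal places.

-54.5833, -54.5417

Field D=3, D=3: +3·20° lon, +3·10° lat → SW at lon -120°, lat -60°.
Square 4, 5: +4·2° lon, +5·1° lat → SW at lon -112°, lat -55°.
Subsquare q=16, k=10: +16·0.0833333° lon, +10·0.0416667° lat → SW at lon -110.667°, lat -54.5833°.
Cell spans 0.0833333° lon × 0.0416667° lat.
south -54.5833, north -54.5417.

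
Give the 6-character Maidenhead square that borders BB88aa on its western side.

BB78xa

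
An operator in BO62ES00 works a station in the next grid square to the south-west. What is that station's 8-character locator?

BO62dr99

Longitude extended square 0; −1 → -1, wraps to 9, carry into subsquare.
Longitude subsquare e = 4; −1 → 3 = d.
Latitude extended square 0; −1 → -1, wraps to 9, carry into subsquare.
Latitude subsquare s = 18; −1 → 17 = r.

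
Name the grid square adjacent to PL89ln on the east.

Longitude subsquare l = 11; +1 → 12 = m.
The latitude characters are unchanged.

PL89mn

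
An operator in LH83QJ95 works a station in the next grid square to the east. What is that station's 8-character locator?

Longitude extended square 9; +1 → 10, wraps to 0, carry into subsquare.
Longitude subsquare q = 16; +1 → 17 = r.
The latitude characters are unchanged.

LH83rj05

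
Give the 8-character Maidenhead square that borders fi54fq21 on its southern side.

Latitude extended square 1; −1 → 0.
The longitude characters are unchanged.

FI54fq20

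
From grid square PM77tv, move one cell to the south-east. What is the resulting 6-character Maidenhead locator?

PM77uu

Longitude subsquare t = 19; +1 → 20 = u.
Latitude subsquare v = 21; −1 → 20 = u.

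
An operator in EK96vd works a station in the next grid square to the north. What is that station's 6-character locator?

EK96ve

Latitude subsquare d = 3; +1 → 4 = e.
The longitude characters are unchanged.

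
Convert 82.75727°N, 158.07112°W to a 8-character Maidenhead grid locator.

Shift to the Maidenhead origin (180°W, 90°S): lon 21.92888, lat 172.75727.
Field: lon ⌊21.92888/20⌋ = 1 → B; lat ⌊172.75727/10⌋ = 17 → R.
Square: lon ⌊1.92888/2⌋ = 0; lat ⌊2.75727/1⌋ = 2.
Subsquare: lon ⌊1.92888/0.0833333⌋ = 23 → x; lat ⌊0.75727/0.0416667⌋ = 18 → s.
Extended square: lon ⌊0.01221/0.00833333⌋ = 1; lat ⌊0.00727/0.00416667⌋ = 1.

BR02xs11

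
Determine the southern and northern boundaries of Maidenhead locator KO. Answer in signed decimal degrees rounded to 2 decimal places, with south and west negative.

Field K=10, O=14: +10·20° lon, +14·10° lat → SW at lon 20°, lat 50°.
Cell spans 20° lon × 10° lat.
south 50.00, north 60.00.

50.00, 60.00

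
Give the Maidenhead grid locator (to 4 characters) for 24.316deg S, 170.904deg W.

Offset from 180°W / 90°S: lon 9.10°, lat 65.68°.
Field: lon ⌊9.10/20⌋ = 0 → A; lat ⌊65.68/10⌋ = 6 → G.
Square: lon ⌊9.10/2⌋ = 4; lat ⌊5.68/1⌋ = 5.

AG45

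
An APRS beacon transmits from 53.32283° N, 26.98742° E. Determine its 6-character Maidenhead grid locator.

Offset from 180°W / 90°S: lon 206.9874°, lat 143.3228°.
Field: lon ⌊206.9874/20⌋ = 10 → K; lat ⌊143.3228/10⌋ = 14 → O.
Square: lon ⌊6.9874/2⌋ = 3; lat ⌊3.3228/1⌋ = 3.
Subsquare: lon ⌊0.9874/0.0833333⌋ = 11 → l; lat ⌊0.3228/0.0416667⌋ = 7 → h.

KO33lh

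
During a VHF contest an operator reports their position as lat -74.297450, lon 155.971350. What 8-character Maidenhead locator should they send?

Offset from 180°W / 90°S: lon 335.97135°, lat 15.70255°.
Field: 335.97135/20 → 16 → Q, 15.70255/10 → 1 → B; chars QB.
Square: 15.97135/2 → 7, 5.70255/1 → 5; chars 75.
Subsquare: 1.97135/0.0833333 → 23 → x, 0.70255/0.0416667 → 16 → q; chars xq.
Extended square: 0.05468/0.00833333 → 6, 0.03588/0.00416667 → 8; chars 68.

QB75xq68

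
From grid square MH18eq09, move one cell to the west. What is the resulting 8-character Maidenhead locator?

Longitude extended square 0; −1 → -1, wraps to 9, carry into subsquare.
Longitude subsquare e = 4; −1 → 3 = d.
The latitude characters are unchanged.

MH18dq99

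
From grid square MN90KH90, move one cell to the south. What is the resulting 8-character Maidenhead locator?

Latitude extended square 0; −1 → -1, wraps to 9, carry into subsquare.
Latitude subsquare h = 7; −1 → 6 = g.
The longitude characters are unchanged.

MN90kg99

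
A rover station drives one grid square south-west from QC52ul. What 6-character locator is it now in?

Longitude subsquare u = 20; −1 → 19 = t.
Latitude subsquare l = 11; −1 → 10 = k.

QC52tk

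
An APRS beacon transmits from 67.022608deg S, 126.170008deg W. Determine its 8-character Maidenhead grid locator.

Add 180° to longitude and 90° to latitude: 53.82999, 22.97739.
Field: 53.82999/20 → 2 → C, 22.97739/10 → 2 → C; chars CC.
Square: 13.82999/2 → 6, 2.97739/1 → 2; chars 62.
Subsquare: 1.82999/0.0833333 → 21 → v, 0.97739/0.0416667 → 23 → x; chars vx.
Extended square: 0.07999/0.00833333 → 9, 0.01906/0.00416667 → 4; chars 94.

CC62vx94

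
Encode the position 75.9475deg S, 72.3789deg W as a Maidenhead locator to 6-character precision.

FB34tb

Add 180° to longitude and 90° to latitude: 107.6211, 14.0525.
Field: 107.6211/20 → 5 → F, 14.0525/10 → 1 → B; chars FB.
Square: 7.6211/2 → 3, 4.0525/1 → 4; chars 34.
Subsquare: 1.6211/0.0833333 → 19 → t, 0.0525/0.0416667 → 1 → b; chars tb.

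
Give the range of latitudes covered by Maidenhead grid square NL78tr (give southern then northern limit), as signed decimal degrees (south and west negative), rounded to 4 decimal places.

28.7083, 28.7500

Field N=13, L=11: +13·20° lon, +11·10° lat → SW at lon 80°, lat 20°.
Square 7, 8: +7·2° lon, +8·1° lat → SW at lon 94°, lat 28°.
Subsquare t=19, r=17: +19·0.0833333° lon, +17·0.0416667° lat → SW at lon 95.5833°, lat 28.7083°.
Cell spans 0.0833333° lon × 0.0416667° lat.
south 28.7083, north 28.7500.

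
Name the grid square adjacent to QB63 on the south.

QB62

Latitude square 3; −1 → 2.
The longitude characters are unchanged.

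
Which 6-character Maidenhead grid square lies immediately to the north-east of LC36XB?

LC46ac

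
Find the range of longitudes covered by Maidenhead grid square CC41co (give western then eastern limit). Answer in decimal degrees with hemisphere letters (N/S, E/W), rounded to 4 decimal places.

Field C=2, C=2: +2·20° lon, +2·10° lat → SW at lon -140°, lat -70°.
Square 4, 1: +4·2° lon, +1·1° lat → SW at lon -132°, lat -69°.
Subsquare c=2, o=14: +2·0.0833333° lon, +14·0.0416667° lat → SW at lon -131.833°, lat -68.4167°.
Cell spans 0.0833333° lon × 0.0416667° lat.
west 131.8333° W, east 131.7500° W.

131.8333° W, 131.7500° W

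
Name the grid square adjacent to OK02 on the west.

NK92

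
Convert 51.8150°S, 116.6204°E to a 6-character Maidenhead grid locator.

Offset from 180°W / 90°S: lon 296.6204°, lat 38.1850°.
Field (20°×10°, letters A–R): lon ⌊296.6204/20⌋ = 14 → O; lat ⌊38.1850/10⌋ = 3 → D.
Square (2°×1°, digits 0–9): lon ⌊16.6204/2⌋ = 8; lat ⌊8.1850/1⌋ = 8.
Subsquare (5′×2.5′, letters a–x): lon ⌊0.6204/0.0833333⌋ = 7 → h; lat ⌊0.1850/0.0416667⌋ = 4 → e.

OD88he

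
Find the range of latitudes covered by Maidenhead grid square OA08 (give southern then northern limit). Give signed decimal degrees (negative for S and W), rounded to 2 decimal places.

Field O=14, A=0: +14·20° lon, +0·10° lat → SW at lon 100°, lat -90°.
Square 0, 8: +0·2° lon, +8·1° lat → SW at lon 100°, lat -82°.
Cell spans 2° lon × 1° lat.
south -82.00, north -81.00.

-82.00, -81.00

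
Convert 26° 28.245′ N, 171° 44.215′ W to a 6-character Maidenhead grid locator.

Offset from 180°W / 90°S: lon 8.2631°, lat 116.4707°.
Field: lon ⌊8.2631/20⌋ = 0 → A; lat ⌊116.4707/10⌋ = 11 → L.
Square: lon ⌊8.2631/2⌋ = 4; lat ⌊6.4707/1⌋ = 6.
Subsquare: lon ⌊0.2631/0.0833333⌋ = 3 → d; lat ⌊0.4707/0.0416667⌋ = 11 → l.

AL46dl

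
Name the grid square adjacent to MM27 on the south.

MM26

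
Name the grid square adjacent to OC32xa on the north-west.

Longitude subsquare x = 23; −1 → 22 = w.
Latitude subsquare a = 0; +1 → 1 = b.

OC32wb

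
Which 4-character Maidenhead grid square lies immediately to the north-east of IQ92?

Longitude square 9; +1 → 10, wraps to 0, carry into field.
Longitude field I = 8; +1 → 9 = J.
Latitude square 2; +1 → 3.

JQ03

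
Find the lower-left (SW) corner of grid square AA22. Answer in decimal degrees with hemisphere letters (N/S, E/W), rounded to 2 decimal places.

Field A=0, A=0: +0·20° lon, +0·10° lat → SW at lon -180°, lat -90°.
Square 2, 2: +2·2° lon, +2·1° lat → SW at lon -176°, lat -88°.
latitude 88.00° S, longitude 176.00° W.

88.00° S, 176.00° W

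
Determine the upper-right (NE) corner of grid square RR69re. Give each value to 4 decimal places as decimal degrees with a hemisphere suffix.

Field R=17, R=17: +17·20° lon, +17·10° lat → SW at lon 160°, lat 80°.
Square 6, 9: +6·2° lon, +9·1° lat → SW at lon 172°, lat 89°.
Subsquare r=17, e=4: +17·0.0833333° lon, +4·0.0416667° lat → SW at lon 173.417°, lat 89.1667°.
Cell spans 0.0833333° lon × 0.0416667° lat. NE corner is SW corner plus one full cell.
latitude 89.2083° N, longitude 173.5000° E.

89.2083° N, 173.5000° E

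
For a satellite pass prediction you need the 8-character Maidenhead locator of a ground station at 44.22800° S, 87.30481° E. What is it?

Offset from 180°W / 90°S: lon 267.30481°, lat 45.77200°.
Field: 267.30481/20 → 13 → N, 45.77200/10 → 4 → E; chars NE.
Square: 7.30481/2 → 3, 5.77200/1 → 5; chars 35.
Subsquare: 1.30481/0.0833333 → 15 → p, 0.77200/0.0416667 → 18 → s; chars ps.
Extended square: 0.05481/0.00833333 → 6, 0.02200/0.00416667 → 5; chars 65.

NE35ps65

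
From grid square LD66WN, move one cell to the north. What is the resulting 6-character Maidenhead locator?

Latitude subsquare n = 13; +1 → 14 = o.
The longitude characters are unchanged.

LD66wo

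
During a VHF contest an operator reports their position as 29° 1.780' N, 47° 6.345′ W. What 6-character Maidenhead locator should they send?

GL69ka

Offset from 180°W / 90°S: lon 132.8942°, lat 119.0297°.
Field (20°×10°, letters A–R): lon ⌊132.8942/20⌋ = 6 → G; lat ⌊119.0297/10⌋ = 11 → L.
Square (2°×1°, digits 0–9): lon ⌊12.8942/2⌋ = 6; lat ⌊9.0297/1⌋ = 9.
Subsquare (5′×2.5′, letters a–x): lon ⌊0.8942/0.0833333⌋ = 10 → k; lat ⌊0.0297/0.0416667⌋ = 0 → a.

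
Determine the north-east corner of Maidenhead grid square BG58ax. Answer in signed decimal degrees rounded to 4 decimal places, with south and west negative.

Field B=1, G=6: +1·20° lon, +6·10° lat → SW at lon -160°, lat -30°.
Square 5, 8: +5·2° lon, +8·1° lat → SW at lon -150°, lat -22°.
Subsquare a=0, x=23: +0·0.0833333° lon, +23·0.0416667° lat → SW at lon -150°, lat -21.0417°.
Cell spans 0.0833333° lon × 0.0416667° lat. NE corner is SW corner plus one full cell.
latitude -21.0000, longitude -149.9167.

-21.0000, -149.9167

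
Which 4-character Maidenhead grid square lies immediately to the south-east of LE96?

ME05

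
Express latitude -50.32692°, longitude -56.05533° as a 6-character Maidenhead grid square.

Offset from 180°W / 90°S: lon 123.9447°, lat 39.6731°.
Field: lon ⌊123.9447/20⌋ = 6 → G; lat ⌊39.6731/10⌋ = 3 → D.
Square: lon ⌊3.9447/2⌋ = 1; lat ⌊9.6731/1⌋ = 9.
Subsquare: lon ⌊1.9447/0.0833333⌋ = 23 → x; lat ⌊0.6731/0.0416667⌋ = 16 → q.

GD19xq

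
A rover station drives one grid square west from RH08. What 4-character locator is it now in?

Longitude square 0; −1 → -1, wraps to 9, carry into field.
Longitude field R = 17; −1 → 16 = Q.
The latitude characters are unchanged.

QH98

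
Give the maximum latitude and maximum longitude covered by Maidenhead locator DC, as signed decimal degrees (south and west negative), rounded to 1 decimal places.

-60.0, -100.0

Field D=3, C=2: +3·20° lon, +2·10° lat → SW at lon -120°, lat -70°.
Cell spans 20° lon × 10° lat. NE corner is SW corner plus one full cell.
latitude -60.0, longitude -100.0.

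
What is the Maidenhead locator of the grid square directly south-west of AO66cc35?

Longitude extended square 3; −1 → 2.
Latitude extended square 5; −1 → 4.

AO66cc24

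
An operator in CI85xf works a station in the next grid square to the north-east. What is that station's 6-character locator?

Longitude subsquare x = 23; +1 → 24, wraps to 0 = a, carry into square.
Longitude square 8; +1 → 9.
Latitude subsquare f = 5; +1 → 6 = g.

CI95ag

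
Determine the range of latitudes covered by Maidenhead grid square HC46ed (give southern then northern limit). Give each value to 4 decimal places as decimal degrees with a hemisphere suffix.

Field H=7, C=2: +7·20° lon, +2·10° lat → SW at lon -40°, lat -70°.
Square 4, 6: +4·2° lon, +6·1° lat → SW at lon -32°, lat -64°.
Subsquare e=4, d=3: +4·0.0833333° lon, +3·0.0416667° lat → SW at lon -31.6667°, lat -63.875°.
Cell spans 0.0833333° lon × 0.0416667° lat.
south 63.8750° S, north 63.8333° S.

63.8750° S, 63.8333° S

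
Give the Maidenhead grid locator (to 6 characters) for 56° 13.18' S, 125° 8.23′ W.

Shift to the Maidenhead origin (180°W, 90°S): lon 54.8628, lat 33.7803.
Field: lon ⌊54.8628/20⌋ = 2 → C; lat ⌊33.7803/10⌋ = 3 → D.
Square: lon ⌊14.8628/2⌋ = 7; lat ⌊3.7803/1⌋ = 3.
Subsquare: lon ⌊0.8628/0.0833333⌋ = 10 → k; lat ⌊0.7803/0.0416667⌋ = 18 → s.

CD73ks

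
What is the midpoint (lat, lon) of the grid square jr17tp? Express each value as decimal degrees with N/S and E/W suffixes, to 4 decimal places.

87.6458° N, 3.6250° E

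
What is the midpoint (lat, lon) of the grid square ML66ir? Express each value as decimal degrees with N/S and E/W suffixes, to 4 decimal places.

Field M=12, L=11: +12·20° lon, +11·10° lat → SW at lon 60°, lat 20°.
Square 6, 6: +6·2° lon, +6·1° lat → SW at lon 72°, lat 26°.
Subsquare i=8, r=17: +8·0.0833333° lon, +17·0.0416667° lat → SW at lon 72.6667°, lat 26.7083°.
Cell spans 0.0833333° lon × 0.0416667° lat. Centre is SW corner plus half of each.
latitude 26.7292° N, longitude 72.7083° E.

26.7292° N, 72.7083° E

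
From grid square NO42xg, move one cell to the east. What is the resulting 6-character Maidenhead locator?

Longitude subsquare x = 23; +1 → 24, wraps to 0 = a, carry into square.
Longitude square 4; +1 → 5.
The latitude characters are unchanged.

NO52ag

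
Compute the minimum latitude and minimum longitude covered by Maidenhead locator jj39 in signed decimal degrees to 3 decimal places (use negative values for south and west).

Field J=9, J=9: +9·20° lon, +9·10° lat → SW at lon 0°, lat 0°.
Square 3, 9: +3·2° lon, +9·1° lat → SW at lon 6°, lat 9°.
latitude 9.000, longitude 6.000.

9.000, 6.000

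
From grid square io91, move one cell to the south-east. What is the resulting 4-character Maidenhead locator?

JO00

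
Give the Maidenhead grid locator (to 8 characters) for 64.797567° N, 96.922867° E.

NP84lt01

Shift to the Maidenhead origin (180°W, 90°S): lon 276.92287, lat 154.79757.
Field (20°×10°, letters A–R): 276.92287/20 → 13 → N, 154.79757/10 → 15 → P; chars NP.
Square (2°×1°, digits 0–9): 16.92287/2 → 8, 4.79757/1 → 4; chars 84.
Subsquare (5′×2.5′, letters a–x): 0.92287/0.0833333 → 11 → l, 0.79757/0.0416667 → 19 → t; chars lt.
Extended square (30″×15″, digits 0–9): 0.00620/0.00833333 → 0, 0.00590/0.00416667 → 1; chars 01.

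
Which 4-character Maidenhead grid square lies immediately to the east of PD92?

QD02

Longitude square 9; +1 → 10, wraps to 0, carry into field.
Longitude field P = 15; +1 → 16 = Q.
The latitude characters are unchanged.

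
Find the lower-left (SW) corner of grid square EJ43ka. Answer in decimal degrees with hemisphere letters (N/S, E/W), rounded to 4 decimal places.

Field E=4, J=9: +4·20° lon, +9·10° lat → SW at lon -100°, lat 0°.
Square 4, 3: +4·2° lon, +3·1° lat → SW at lon -92°, lat 3°.
Subsquare k=10, a=0: +10·0.0833333° lon, +0·0.0416667° lat → SW at lon -91.1667°, lat 3°.
latitude 3.0000° N, longitude 91.1667° W.

3.0000° N, 91.1667° W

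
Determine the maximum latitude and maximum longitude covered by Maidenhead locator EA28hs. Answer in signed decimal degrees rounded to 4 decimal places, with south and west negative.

-81.2083, -95.3333

Field E=4, A=0: +4·20° lon, +0·10° lat → SW at lon -100°, lat -90°.
Square 2, 8: +2·2° lon, +8·1° lat → SW at lon -96°, lat -82°.
Subsquare h=7, s=18: +7·0.0833333° lon, +18·0.0416667° lat → SW at lon -95.4167°, lat -81.25°.
Cell spans 0.0833333° lon × 0.0416667° lat. NE corner is SW corner plus one full cell.
latitude -81.2083, longitude -95.3333.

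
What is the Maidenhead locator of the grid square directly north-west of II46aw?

Longitude subsquare a = 0; −1 → -1, wraps to 23 = x, carry into square.
Longitude square 4; −1 → 3.
Latitude subsquare w = 22; +1 → 23 = x.

II36xx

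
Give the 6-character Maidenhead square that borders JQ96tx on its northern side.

JQ97ta

Latitude subsquare x = 23; +1 → 24, wraps to 0 = a, carry into square.
Latitude square 6; +1 → 7.
The longitude characters are unchanged.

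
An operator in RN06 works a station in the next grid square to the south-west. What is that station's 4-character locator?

QN95

Longitude square 0; −1 → -1, wraps to 9, carry into field.
Longitude field R = 17; −1 → 16 = Q.
Latitude square 6; −1 → 5.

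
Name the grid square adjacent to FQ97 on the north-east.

Longitude square 9; +1 → 10, wraps to 0, carry into field.
Longitude field F = 5; +1 → 6 = G.
Latitude square 7; +1 → 8.

GQ08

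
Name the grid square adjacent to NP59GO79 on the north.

NP59gp70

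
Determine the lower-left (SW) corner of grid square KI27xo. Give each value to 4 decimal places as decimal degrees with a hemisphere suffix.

2.4167° S, 25.9167° E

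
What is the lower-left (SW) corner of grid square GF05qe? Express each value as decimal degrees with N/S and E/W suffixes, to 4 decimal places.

34.8333° S, 58.6667° W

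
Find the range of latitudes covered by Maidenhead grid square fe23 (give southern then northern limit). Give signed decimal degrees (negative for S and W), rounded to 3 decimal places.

Field F=5, E=4: +5·20° lon, +4·10° lat → SW at lon -80°, lat -50°.
Square 2, 3: +2·2° lon, +3·1° lat → SW at lon -76°, lat -47°.
Cell spans 2° lon × 1° lat.
south -47.000, north -46.000.

-47.000, -46.000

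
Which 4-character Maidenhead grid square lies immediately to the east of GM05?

Longitude square 0; +1 → 1.
The latitude characters are unchanged.

GM15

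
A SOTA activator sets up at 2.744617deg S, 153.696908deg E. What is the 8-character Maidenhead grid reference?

Offset from 180°W / 90°S: lon 333.69691°, lat 87.25538°.
Field: lon ⌊333.69691/20⌋ = 16 → Q; lat ⌊87.25538/10⌋ = 8 → I.
Square: lon ⌊13.69691/2⌋ = 6; lat ⌊7.25538/1⌋ = 7.
Subsquare: lon ⌊1.69691/0.0833333⌋ = 20 → u; lat ⌊0.25538/0.0416667⌋ = 6 → g.
Extended square: lon ⌊0.03024/0.00833333⌋ = 3; lat ⌊0.00538/0.00416667⌋ = 1.

QI67ug31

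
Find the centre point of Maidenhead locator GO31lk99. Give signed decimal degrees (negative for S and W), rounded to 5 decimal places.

Field G=6, O=14: +6·20° lon, +14·10° lat → SW at lon -60°, lat 50°.
Square 3, 1: +3·2° lon, +1·1° lat → SW at lon -54°, lat 51°.
Subsquare l=11, k=10: +11·0.0833333° lon, +10·0.0416667° lat → SW at lon -53.0833°, lat 51.4167°.
Extended square 9, 9: +9·0.00833333° lon, +9·0.00416667° lat → SW at lon -53.0083°, lat 51.4542°.
Cell spans 0.00833333° lon × 0.00416667° lat. Centre is SW corner plus half of each.
latitude 51.45625, longitude -53.00417.

51.45625, -53.00417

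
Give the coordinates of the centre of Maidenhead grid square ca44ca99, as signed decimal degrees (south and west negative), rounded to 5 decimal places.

-85.96042, -131.75417

Field C=2, A=0: +2·20° lon, +0·10° lat → SW at lon -140°, lat -90°.
Square 4, 4: +4·2° lon, +4·1° lat → SW at lon -132°, lat -86°.
Subsquare c=2, a=0: +2·0.0833333° lon, +0·0.0416667° lat → SW at lon -131.833°, lat -86°.
Extended square 9, 9: +9·0.00833333° lon, +9·0.00416667° lat → SW at lon -131.758°, lat -85.9625°.
Cell spans 0.00833333° lon × 0.00416667° lat. Centre is SW corner plus half of each.
latitude -85.96042, longitude -131.75417.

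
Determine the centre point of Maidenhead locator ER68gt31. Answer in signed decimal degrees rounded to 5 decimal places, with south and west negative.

Field E=4, R=17: +4·20° lon, +17·10° lat → SW at lon -100°, lat 80°.
Square 6, 8: +6·2° lon, +8·1° lat → SW at lon -88°, lat 88°.
Subsquare g=6, t=19: +6·0.0833333° lon, +19·0.0416667° lat → SW at lon -87.5°, lat 88.7917°.
Extended square 3, 1: +3·0.00833333° lon, +1·0.00416667° lat → SW at lon -87.475°, lat 88.7958°.
Cell spans 0.00833333° lon × 0.00416667° lat. Centre is SW corner plus half of each.
latitude 88.79792, longitude -87.47083.

88.79792, -87.47083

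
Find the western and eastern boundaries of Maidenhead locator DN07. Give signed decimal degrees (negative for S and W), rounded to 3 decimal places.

-120.000, -118.000

Field D=3, N=13: +3·20° lon, +13·10° lat → SW at lon -120°, lat 40°.
Square 0, 7: +0·2° lon, +7·1° lat → SW at lon -120°, lat 47°.
Cell spans 2° lon × 1° lat.
west -120.000, east -118.000.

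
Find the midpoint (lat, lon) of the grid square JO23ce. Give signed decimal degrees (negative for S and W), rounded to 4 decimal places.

53.1875, 4.2083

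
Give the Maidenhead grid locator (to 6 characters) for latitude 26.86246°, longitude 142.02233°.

QL16au

Add 180° to longitude and 90° to latitude: 322.0223, 116.8625.
Field: lon ⌊322.0223/20⌋ = 16 → Q; lat ⌊116.8625/10⌋ = 11 → L.
Square: lon ⌊2.0223/2⌋ = 1; lat ⌊6.8625/1⌋ = 6.
Subsquare: lon ⌊0.0223/0.0833333⌋ = 0 → a; lat ⌊0.8625/0.0416667⌋ = 20 → u.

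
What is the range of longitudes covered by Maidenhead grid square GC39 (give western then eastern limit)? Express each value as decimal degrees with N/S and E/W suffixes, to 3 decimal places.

54.000° W, 52.000° W

Field G=6, C=2: +6·20° lon, +2·10° lat → SW at lon -60°, lat -70°.
Square 3, 9: +3·2° lon, +9·1° lat → SW at lon -54°, lat -61°.
Cell spans 2° lon × 1° lat.
west 54.000° W, east 52.000° W.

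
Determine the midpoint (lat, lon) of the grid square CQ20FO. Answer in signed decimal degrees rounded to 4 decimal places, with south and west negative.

70.6042, -135.5417

Field C=2, Q=16: +2·20° lon, +16·10° lat → SW at lon -140°, lat 70°.
Square 2, 0: +2·2° lon, +0·1° lat → SW at lon -136°, lat 70°.
Subsquare f=5, o=14: +5·0.0833333° lon, +14·0.0416667° lat → SW at lon -135.583°, lat 70.5833°.
Cell spans 0.0833333° lon × 0.0416667° lat. Centre is SW corner plus half of each.
latitude 70.6042, longitude -135.5417.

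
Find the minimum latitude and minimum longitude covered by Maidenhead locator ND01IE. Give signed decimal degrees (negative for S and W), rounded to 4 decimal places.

Field N=13, D=3: +13·20° lon, +3·10° lat → SW at lon 80°, lat -60°.
Square 0, 1: +0·2° lon, +1·1° lat → SW at lon 80°, lat -59°.
Subsquare i=8, e=4: +8·0.0833333° lon, +4·0.0416667° lat → SW at lon 80.6667°, lat -58.8333°.
latitude -58.8333, longitude 80.6667.

-58.8333, 80.6667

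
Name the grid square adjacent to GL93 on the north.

GL94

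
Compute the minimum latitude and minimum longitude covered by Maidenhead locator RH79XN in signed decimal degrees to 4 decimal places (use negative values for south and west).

-10.4583, 175.9167

Field R=17, H=7: +17·20° lon, +7·10° lat → SW at lon 160°, lat -20°.
Square 7, 9: +7·2° lon, +9·1° lat → SW at lon 174°, lat -11°.
Subsquare x=23, n=13: +23·0.0833333° lon, +13·0.0416667° lat → SW at lon 175.917°, lat -10.4583°.
latitude -10.4583, longitude 175.9167.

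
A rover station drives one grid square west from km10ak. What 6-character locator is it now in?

KM00xk

Longitude subsquare a = 0; −1 → -1, wraps to 23 = x, carry into square.
Longitude square 1; −1 → 0.
The latitude characters are unchanged.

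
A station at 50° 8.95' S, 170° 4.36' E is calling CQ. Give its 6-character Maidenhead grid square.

RD59au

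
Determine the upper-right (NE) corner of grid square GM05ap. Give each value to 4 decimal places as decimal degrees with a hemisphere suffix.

Field G=6, M=12: +6·20° lon, +12·10° lat → SW at lon -60°, lat 30°.
Square 0, 5: +0·2° lon, +5·1° lat → SW at lon -60°, lat 35°.
Subsquare a=0, p=15: +0·0.0833333° lon, +15·0.0416667° lat → SW at lon -60°, lat 35.625°.
Cell spans 0.0833333° lon × 0.0416667° lat. NE corner is SW corner plus one full cell.
latitude 35.6667° N, longitude 59.9167° W.

35.6667° N, 59.9167° W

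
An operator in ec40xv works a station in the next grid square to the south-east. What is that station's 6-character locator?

EC50au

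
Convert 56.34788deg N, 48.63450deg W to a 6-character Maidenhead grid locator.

GO56qi

Add 180° to longitude and 90° to latitude: 131.3655, 146.3479.
Field (20°×10°, letters A–R): lon ⌊131.3655/20⌋ = 6 → G; lat ⌊146.3479/10⌋ = 14 → O.
Square (2°×1°, digits 0–9): lon ⌊11.3655/2⌋ = 5; lat ⌊6.3479/1⌋ = 6.
Subsquare (5′×2.5′, letters a–x): lon ⌊1.3655/0.0833333⌋ = 16 → q; lat ⌊0.3479/0.0416667⌋ = 8 → i.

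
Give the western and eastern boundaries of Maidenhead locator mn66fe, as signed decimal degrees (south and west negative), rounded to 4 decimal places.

72.4167, 72.5000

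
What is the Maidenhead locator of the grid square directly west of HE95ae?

Longitude subsquare a = 0; −1 → -1, wraps to 23 = x, carry into square.
Longitude square 9; −1 → 8.
The latitude characters are unchanged.

HE85xe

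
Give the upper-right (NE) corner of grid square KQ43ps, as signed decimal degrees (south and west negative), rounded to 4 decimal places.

73.7917, 29.3333

Field K=10, Q=16: +10·20° lon, +16·10° lat → SW at lon 20°, lat 70°.
Square 4, 3: +4·2° lon, +3·1° lat → SW at lon 28°, lat 73°.
Subsquare p=15, s=18: +15·0.0833333° lon, +18·0.0416667° lat → SW at lon 29.25°, lat 73.75°.
Cell spans 0.0833333° lon × 0.0416667° lat. NE corner is SW corner plus one full cell.
latitude 73.7917, longitude 29.3333.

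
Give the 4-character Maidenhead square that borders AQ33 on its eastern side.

AQ43

Longitude square 3; +1 → 4.
The latitude characters are unchanged.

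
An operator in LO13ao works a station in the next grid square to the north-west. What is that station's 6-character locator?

LO03xp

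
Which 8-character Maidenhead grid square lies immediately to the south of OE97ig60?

OE97if69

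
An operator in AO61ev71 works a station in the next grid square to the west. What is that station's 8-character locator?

Longitude extended square 7; −1 → 6.
The latitude characters are unchanged.

AO61ev61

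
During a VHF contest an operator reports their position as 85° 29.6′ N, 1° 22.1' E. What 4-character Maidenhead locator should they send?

JR05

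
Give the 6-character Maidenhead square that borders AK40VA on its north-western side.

AK40ub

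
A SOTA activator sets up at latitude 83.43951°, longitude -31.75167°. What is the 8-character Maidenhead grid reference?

HR43ck95

Shift to the Maidenhead origin (180°W, 90°S): lon 148.24833, lat 173.43951.
Field (20°×10°, letters A–R): lon ⌊148.24833/20⌋ = 7 → H; lat ⌊173.43951/10⌋ = 17 → R.
Square (2°×1°, digits 0–9): lon ⌊8.24833/2⌋ = 4; lat ⌊3.43951/1⌋ = 3.
Subsquare (5′×2.5′, letters a–x): lon ⌊0.24833/0.0833333⌋ = 2 → c; lat ⌊0.43951/0.0416667⌋ = 10 → k.
Extended square (30″×15″, digits 0–9): lon ⌊0.08166/0.00833333⌋ = 9; lat ⌊0.02284/0.00416667⌋ = 5.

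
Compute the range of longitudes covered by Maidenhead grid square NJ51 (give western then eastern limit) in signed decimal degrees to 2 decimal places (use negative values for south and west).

Field N=13, J=9: +13·20° lon, +9·10° lat → SW at lon 80°, lat 0°.
Square 5, 1: +5·2° lon, +1·1° lat → SW at lon 90°, lat 1°.
Cell spans 2° lon × 1° lat.
west 90.00, east 92.00.

90.00, 92.00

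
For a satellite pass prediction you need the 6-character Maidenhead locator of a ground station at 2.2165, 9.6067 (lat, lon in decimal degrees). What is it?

JJ42tf

Add 180° to longitude and 90° to latitude: 189.6067, 92.2165.
Field (20°×10°, letters A–R): lon ⌊189.6067/20⌋ = 9 → J; lat ⌊92.2165/10⌋ = 9 → J.
Square (2°×1°, digits 0–9): lon ⌊9.6067/2⌋ = 4; lat ⌊2.2165/1⌋ = 2.
Subsquare (5′×2.5′, letters a–x): lon ⌊1.6067/0.0833333⌋ = 19 → t; lat ⌊0.2165/0.0416667⌋ = 5 → f.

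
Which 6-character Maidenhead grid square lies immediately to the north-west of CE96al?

CE86xm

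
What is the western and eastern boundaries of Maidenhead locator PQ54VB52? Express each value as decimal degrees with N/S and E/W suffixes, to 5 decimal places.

Field P=15, Q=16: +15·20° lon, +16·10° lat → SW at lon 120°, lat 70°.
Square 5, 4: +5·2° lon, +4·1° lat → SW at lon 130°, lat 74°.
Subsquare v=21, b=1: +21·0.0833333° lon, +1·0.0416667° lat → SW at lon 131.75°, lat 74.0417°.
Extended square 5, 2: +5·0.00833333° lon, +2·0.00416667° lat → SW at lon 131.792°, lat 74.05°.
Cell spans 0.00833333° lon × 0.00416667° lat.
west 131.79167° E, east 131.80000° E.

131.79167° E, 131.80000° E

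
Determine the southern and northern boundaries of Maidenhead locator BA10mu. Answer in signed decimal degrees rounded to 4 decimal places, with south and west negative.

Field B=1, A=0: +1·20° lon, +0·10° lat → SW at lon -160°, lat -90°.
Square 1, 0: +1·2° lon, +0·1° lat → SW at lon -158°, lat -90°.
Subsquare m=12, u=20: +12·0.0833333° lon, +20·0.0416667° lat → SW at lon -157°, lat -89.1667°.
Cell spans 0.0833333° lon × 0.0416667° lat.
south -89.1667, north -89.1250.

-89.1667, -89.1250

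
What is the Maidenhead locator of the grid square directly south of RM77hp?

RM77ho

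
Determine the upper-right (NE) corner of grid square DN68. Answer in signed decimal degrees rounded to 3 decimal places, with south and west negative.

49.000, -106.000

Field D=3, N=13: +3·20° lon, +13·10° lat → SW at lon -120°, lat 40°.
Square 6, 8: +6·2° lon, +8·1° lat → SW at lon -108°, lat 48°.
Cell spans 2° lon × 1° lat. NE corner is SW corner plus one full cell.
latitude 49.000, longitude -106.000.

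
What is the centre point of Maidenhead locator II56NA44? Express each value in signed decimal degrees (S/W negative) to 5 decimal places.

-3.98125, -8.87917

Field I=8, I=8: +8·20° lon, +8·10° lat → SW at lon -20°, lat -10°.
Square 5, 6: +5·2° lon, +6·1° lat → SW at lon -10°, lat -4°.
Subsquare n=13, a=0: +13·0.0833333° lon, +0·0.0416667° lat → SW at lon -8.91667°, lat -4°.
Extended square 4, 4: +4·0.00833333° lon, +4·0.00416667° lat → SW at lon -8.88333°, lat -3.98333°.
Cell spans 0.00833333° lon × 0.00416667° lat. Centre is SW corner plus half of each.
latitude -3.98125, longitude -8.87917.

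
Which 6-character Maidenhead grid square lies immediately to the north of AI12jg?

Latitude subsquare g = 6; +1 → 7 = h.
The longitude characters are unchanged.

AI12jh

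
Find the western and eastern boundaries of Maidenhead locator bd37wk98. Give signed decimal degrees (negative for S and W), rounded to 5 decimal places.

Field B=1, D=3: +1·20° lon, +3·10° lat → SW at lon -160°, lat -60°.
Square 3, 7: +3·2° lon, +7·1° lat → SW at lon -154°, lat -53°.
Subsquare w=22, k=10: +22·0.0833333° lon, +10·0.0416667° lat → SW at lon -152.167°, lat -52.5833°.
Extended square 9, 8: +9·0.00833333° lon, +8·0.00416667° lat → SW at lon -152.092°, lat -52.55°.
Cell spans 0.00833333° lon × 0.00416667° lat.
west -152.09167, east -152.08333.

-152.09167, -152.08333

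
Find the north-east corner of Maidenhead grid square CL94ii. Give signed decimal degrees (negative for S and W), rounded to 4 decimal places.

Field C=2, L=11: +2·20° lon, +11·10° lat → SW at lon -140°, lat 20°.
Square 9, 4: +9·2° lon, +4·1° lat → SW at lon -122°, lat 24°.
Subsquare i=8, i=8: +8·0.0833333° lon, +8·0.0416667° lat → SW at lon -121.333°, lat 24.3333°.
Cell spans 0.0833333° lon × 0.0416667° lat. NE corner is SW corner plus one full cell.
latitude 24.3750, longitude -121.2500.

24.3750, -121.2500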